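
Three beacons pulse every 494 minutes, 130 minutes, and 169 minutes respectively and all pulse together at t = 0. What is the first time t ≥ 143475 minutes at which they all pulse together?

Joint pulses occur at multiples of LCM(494, 130, 169).
494 = 2 × 13 × 19
130 = 2 × 5 × 13
169 = 13^2
LCM(494, 130, 169) = 2 × 5 × 13^2 × 19 = 32110.
Smallest multiple of 32110 that is ≥ 143475: ⌈143475/32110⌉ × 32110 = 5 × 32110 = 160550.

160550 minutes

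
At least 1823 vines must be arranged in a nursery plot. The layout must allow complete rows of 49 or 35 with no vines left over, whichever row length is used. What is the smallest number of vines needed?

The number of vines must be a common multiple of 49 and 35, so a multiple of their LCM.
49 = 7^2
35 = 5 × 7
LCM(49, 35) = 5 × 7^2 = 245.
Smallest multiple of 245 that is ≥ 1823: ⌈1823/245⌉ × 245 = 8 × 245 = 1960.

1960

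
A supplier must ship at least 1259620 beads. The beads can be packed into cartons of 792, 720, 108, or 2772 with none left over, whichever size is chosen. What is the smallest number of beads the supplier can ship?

1330560

The number of beads must be a common multiple of 792, 720, 108, and 2772, so a multiple of their LCM.
792 = 2^3 × 3^2 × 11
720 = 2^4 × 3^2 × 5
108 = 2^2 × 3^3
2772 = 2^2 × 3^2 × 7 × 11
LCM(792, 720, 108, 2772) = 2^4 × 3^3 × 5 × 7 × 11 = 166320.
Smallest multiple of 166320 that is ≥ 1259620: ⌈1259620/166320⌉ × 166320 = 8 × 166320 = 1330560.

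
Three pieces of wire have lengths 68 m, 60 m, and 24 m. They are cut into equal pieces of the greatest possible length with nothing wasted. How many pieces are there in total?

Piece length = gcd(68, 60, 24).
68 = 2^2 × 17
60 = 2^2 × 3 × 5
24 = 2^3 × 3
gcd(68, 60, 24) = 2^2 = 4.
Total pieces = 68/4 + 60/4 + 24/4 = 17 + 15 + 6 = 38.

38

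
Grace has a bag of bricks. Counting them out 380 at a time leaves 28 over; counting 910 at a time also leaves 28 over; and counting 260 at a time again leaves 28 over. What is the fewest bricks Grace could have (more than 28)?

34608

N − 28 must be a common multiple of 380, 910, and 260.
380 = 2^2 × 5 × 19
910 = 2 × 5 × 7 × 13
260 = 2^2 × 5 × 13
LCM(380, 910, 260) = 2^2 × 5 × 7 × 13 × 19 = 34580.
Smallest N > 28 is LCM + 28 = 34580 + 28 = 34608.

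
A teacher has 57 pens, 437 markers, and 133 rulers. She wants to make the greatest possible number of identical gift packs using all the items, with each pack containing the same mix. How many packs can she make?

The pack count must divide each quantity, so the greatest is gcd(57, 437, 133).
57 = 3 × 19
437 = 19 × 23
133 = 7 × 19
gcd(57, 437, 133) = 19.

19 packs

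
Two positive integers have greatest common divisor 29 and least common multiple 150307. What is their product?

4358903

For any two positive integers, gcd × lcm = product = 29 × 150307 = 4358903.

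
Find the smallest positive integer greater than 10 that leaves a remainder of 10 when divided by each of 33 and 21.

N − 10 must be a common multiple of 33 and 21.
33 = 3 × 11
21 = 3 × 7
LCM(33, 21) = 3 × 7 × 11 = 231.
Smallest N > 10 is LCM + 10 = 231 + 10 = 241.

241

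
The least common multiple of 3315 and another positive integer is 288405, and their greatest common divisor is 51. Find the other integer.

4437

gcd × lcm = product of the two integers, so the other integer is (51 × 288405) / 3315 = 4437.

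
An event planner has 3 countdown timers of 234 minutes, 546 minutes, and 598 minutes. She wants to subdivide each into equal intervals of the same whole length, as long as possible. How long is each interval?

26 minutes

The interval must divide each timer length; the longest such is the gcd.
234 = 2 × 3^2 × 13
546 = 2 × 3 × 7 × 13
598 = 2 × 13 × 23
gcd(234, 546, 598) = 2 × 13 = 26.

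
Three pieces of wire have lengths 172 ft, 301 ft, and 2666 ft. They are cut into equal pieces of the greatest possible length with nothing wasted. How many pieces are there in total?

Piece length = gcd(172, 301, 2666).
172 = 2^2 × 43
301 = 7 × 43
2666 = 2 × 31 × 43
gcd(172, 301, 2666) = 43.
Total pieces = 172/43 + 301/43 + 2666/43 = 4 + 7 + 62 = 73.

73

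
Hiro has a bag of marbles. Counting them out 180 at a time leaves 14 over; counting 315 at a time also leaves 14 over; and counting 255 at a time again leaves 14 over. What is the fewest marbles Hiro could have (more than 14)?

N − 14 must be a common multiple of 180, 315, and 255.
180 = 2^2 × 3^2 × 5
315 = 3^2 × 5 × 7
255 = 3 × 5 × 17
LCM(180, 315, 255) = 2^2 × 3^2 × 5 × 7 × 17 = 21420.
Smallest N > 14 is LCM + 14 = 21420 + 14 = 21434.

21434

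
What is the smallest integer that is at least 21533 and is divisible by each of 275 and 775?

25575

The integer must be a common multiple of 275 and 775, so a multiple of their LCM.
275 = 5^2 × 11
775 = 5^2 × 31
LCM(275, 775) = 5^2 × 11 × 31 = 8525.
Smallest multiple of 8525 that is ≥ 21533: ⌈21533/8525⌉ × 8525 = 3 × 8525 = 25575.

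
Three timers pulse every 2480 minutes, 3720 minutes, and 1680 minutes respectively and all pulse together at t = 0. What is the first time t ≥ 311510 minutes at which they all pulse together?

312480 minutes

Joint pulses occur at multiples of LCM(2480, 3720, 1680).
2480 = 2^4 × 5 × 31
3720 = 2^3 × 3 × 5 × 31
1680 = 2^4 × 3 × 5 × 7
LCM(2480, 3720, 1680) = 2^4 × 3 × 5 × 7 × 31 = 52080.
Smallest multiple of 52080 that is ≥ 311510: ⌈311510/52080⌉ × 52080 = 6 × 52080 = 312480.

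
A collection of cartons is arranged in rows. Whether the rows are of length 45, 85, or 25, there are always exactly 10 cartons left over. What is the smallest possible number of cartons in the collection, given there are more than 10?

3835

N − 10 must be a common multiple of 45, 85, and 25.
45 = 3^2 × 5
85 = 5 × 17
25 = 5^2
LCM(45, 85, 25) = 3^2 × 5^2 × 17 = 3825.
Smallest N > 10 is LCM + 10 = 3825 + 10 = 3835.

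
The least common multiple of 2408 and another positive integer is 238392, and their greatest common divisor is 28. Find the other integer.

gcd × lcm = product of the two integers, so the other integer is (28 × 238392) / 2408 = 2772.

2772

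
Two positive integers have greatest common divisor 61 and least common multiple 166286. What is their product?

For any two positive integers, gcd × lcm = product = 61 × 166286 = 10143446.

10143446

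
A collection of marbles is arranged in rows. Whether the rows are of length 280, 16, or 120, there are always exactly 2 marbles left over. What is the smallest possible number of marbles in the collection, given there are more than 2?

1682

N − 2 must be a common multiple of 280, 16, and 120.
280 = 2^3 × 5 × 7
16 = 2^4
120 = 2^3 × 3 × 5
LCM(280, 16, 120) = 2^4 × 3 × 5 × 7 = 1680.
Smallest N > 2 is LCM + 2 = 1680 + 2 = 1682.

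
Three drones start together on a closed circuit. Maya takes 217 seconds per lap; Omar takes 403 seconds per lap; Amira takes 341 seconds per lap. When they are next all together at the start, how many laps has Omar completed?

The first common completion time is the LCM of the periods.
217 = 7 × 31
403 = 13 × 31
341 = 11 × 31
LCM(217, 403, 341) = 7 × 11 × 13 × 31 = 31031.
Laps for period 403: 31031 / 403 = 77.

77 laps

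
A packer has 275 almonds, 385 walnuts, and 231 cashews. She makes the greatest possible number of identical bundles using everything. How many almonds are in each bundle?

25

Number of bundles = gcd(275, 385, 231).
275 = 5^2 × 11
385 = 5 × 7 × 11
231 = 3 × 7 × 11
gcd(275, 385, 231) = 11.
almonds per bundle = 275 / 11 = 25.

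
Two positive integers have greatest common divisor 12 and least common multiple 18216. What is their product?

For any two positive integers, gcd × lcm = product = 12 × 18216 = 218592.

218592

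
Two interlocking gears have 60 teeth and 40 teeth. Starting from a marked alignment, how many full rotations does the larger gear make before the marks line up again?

All finish a whole number of cycles simultaneously at t = LCM of the periods.
60 = 2^2 × 3 × 5
40 = 2^3 × 5
LCM(60, 40) = 2^3 × 3 × 5 = 120.
Rotations for period 60: 120 / 60 = 2.

2 rotations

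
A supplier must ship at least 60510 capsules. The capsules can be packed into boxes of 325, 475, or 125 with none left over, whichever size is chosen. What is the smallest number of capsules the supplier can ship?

The number of capsules must be a common multiple of 325, 475, and 125, so a multiple of their LCM.
325 = 5^2 × 13
475 = 5^2 × 19
125 = 5^3
LCM(325, 475, 125) = 5^3 × 13 × 19 = 30875.
Smallest multiple of 30875 that is ≥ 60510: ⌈60510/30875⌉ × 30875 = 2 × 30875 = 61750.

61750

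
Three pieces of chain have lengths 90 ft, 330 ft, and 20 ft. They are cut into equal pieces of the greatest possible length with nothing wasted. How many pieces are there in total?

Piece length = gcd(90, 330, 20).
90 = 2 × 3^2 × 5
330 = 2 × 3 × 5 × 11
20 = 2^2 × 5
gcd(90, 330, 20) = 2 × 5 = 10.
Total pieces = 90/10 + 330/10 + 20/10 = 9 + 33 + 2 = 44.

44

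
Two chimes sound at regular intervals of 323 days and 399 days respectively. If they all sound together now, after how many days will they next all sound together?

6783 days

They coincide at every common multiple of the periods; the first is the LCM.
323 = 17 × 19
399 = 3 × 7 × 19
LCM(323, 399) = 3 × 7 × 17 × 19 = 6783.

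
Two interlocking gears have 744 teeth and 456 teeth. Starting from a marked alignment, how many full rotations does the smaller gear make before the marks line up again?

31 rotations

They are all back at their starting positions together after one LCM of the periods.
744 = 2^3 × 3 × 31
456 = 2^3 × 3 × 19
LCM(744, 456) = 2^3 × 3 × 19 × 31 = 14136.
Rotations for period 456: 14136 / 456 = 31.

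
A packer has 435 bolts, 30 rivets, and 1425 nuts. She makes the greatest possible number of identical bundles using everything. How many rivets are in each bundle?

2

Number of bundles = gcd(435, 30, 1425).
435 = 3 × 5 × 29
30 = 2 × 3 × 5
1425 = 3 × 5^2 × 19
gcd(435, 30, 1425) = 3 × 5 = 15.
rivets per bundle = 30 / 15 = 2.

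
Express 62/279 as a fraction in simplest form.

62 = 2 × 31
279 = 3^2 × 31
gcd(62, 279) = 31.
Divide numerator and denominator by 31: 62/279 = 2/9.

2/9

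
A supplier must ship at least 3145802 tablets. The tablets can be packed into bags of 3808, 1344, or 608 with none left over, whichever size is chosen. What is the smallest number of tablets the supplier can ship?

3472896

The number of tablets must be a common multiple of 3808, 1344, and 608, so a multiple of their LCM.
3808 = 2^5 × 7 × 17
1344 = 2^6 × 3 × 7
608 = 2^5 × 19
LCM(3808, 1344, 608) = 2^6 × 3 × 7 × 17 × 19 = 434112.
Smallest multiple of 434112 that is ≥ 3145802: ⌈3145802/434112⌉ × 434112 = 8 × 434112 = 3472896.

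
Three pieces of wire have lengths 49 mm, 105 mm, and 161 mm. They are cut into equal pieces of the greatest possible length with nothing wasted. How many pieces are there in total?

45

Piece length = gcd(49, 105, 161).
49 = 7^2
105 = 3 × 5 × 7
161 = 7 × 23
gcd(49, 105, 161) = 7.
Total pieces = 49/7 + 105/7 + 161/7 = 7 + 15 + 23 = 45.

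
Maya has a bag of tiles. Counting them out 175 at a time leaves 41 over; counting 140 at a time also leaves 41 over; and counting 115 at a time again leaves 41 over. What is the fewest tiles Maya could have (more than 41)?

N − 41 must be a common multiple of 175, 140, and 115.
175 = 5^2 × 7
140 = 2^2 × 5 × 7
115 = 5 × 23
LCM(175, 140, 115) = 2^2 × 5^2 × 7 × 23 = 16100.
Smallest N > 41 is LCM + 41 = 16100 + 41 = 16141.

16141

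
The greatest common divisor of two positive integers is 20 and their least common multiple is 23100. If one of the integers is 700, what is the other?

For two integers, gcd × lcm = product, so the other is (20 × 23100) / 700 = 462000 / 700 = 660.

660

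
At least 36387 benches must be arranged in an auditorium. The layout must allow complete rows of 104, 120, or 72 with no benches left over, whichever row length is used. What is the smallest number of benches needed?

The number of benches must be a common multiple of 104, 120, and 72, so a multiple of their LCM.
104 = 2^3 × 13
120 = 2^3 × 3 × 5
72 = 2^3 × 3^2
LCM(104, 120, 72) = 2^3 × 3^2 × 5 × 13 = 4680.
Smallest multiple of 4680 that is ≥ 36387: ⌈36387/4680⌉ × 4680 = 8 × 4680 = 37440.

37440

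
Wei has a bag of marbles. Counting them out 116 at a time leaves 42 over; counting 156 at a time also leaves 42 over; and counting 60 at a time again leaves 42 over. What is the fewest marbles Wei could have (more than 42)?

N − 42 must be a common multiple of 116, 156, and 60.
116 = 2^2 × 29
156 = 2^2 × 3 × 13
60 = 2^2 × 3 × 5
LCM(116, 156, 60) = 2^2 × 3 × 5 × 13 × 29 = 22620.
Smallest N > 42 is LCM + 42 = 22620 + 42 = 22662.

22662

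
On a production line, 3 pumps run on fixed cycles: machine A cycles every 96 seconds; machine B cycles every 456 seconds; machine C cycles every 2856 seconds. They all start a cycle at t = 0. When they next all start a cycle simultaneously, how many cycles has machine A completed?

2261 cycles

The first common completion time is the LCM of the periods.
96 = 2^5 × 3
456 = 2^3 × 3 × 19
2856 = 2^3 × 3 × 7 × 17
LCM(96, 456, 2856) = 2^5 × 3 × 7 × 17 × 19 = 217056.
Cycles for period 96: 217056 / 96 = 2261.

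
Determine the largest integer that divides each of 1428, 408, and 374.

34

1428 = 2^2 × 3 × 7 × 17
408 = 2^3 × 3 × 17
374 = 2 × 11 × 17
gcd(1428, 408, 374) = 2 × 17 = 34.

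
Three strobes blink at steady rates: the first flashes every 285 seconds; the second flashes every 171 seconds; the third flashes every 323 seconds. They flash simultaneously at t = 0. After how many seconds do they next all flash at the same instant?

We need the least common multiple of the intervals.
285 = 3 × 5 × 19
171 = 3^2 × 19
323 = 17 × 19
LCM(285, 171, 323) = 3^2 × 5 × 17 × 19 = 14535.

14535 seconds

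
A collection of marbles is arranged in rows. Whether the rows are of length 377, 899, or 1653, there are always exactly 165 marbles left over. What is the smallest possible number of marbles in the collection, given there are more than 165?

666324

N − 165 must be a common multiple of 377, 899, and 1653.
377 = 13 × 29
899 = 29 × 31
1653 = 3 × 19 × 29
LCM(377, 899, 1653) = 3 × 13 × 19 × 29 × 31 = 666159.
Smallest N > 165 is LCM + 165 = 666159 + 165 = 666324.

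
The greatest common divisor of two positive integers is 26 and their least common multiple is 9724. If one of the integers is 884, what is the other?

286

For two integers, gcd × lcm = product, so the other is (26 × 9724) / 884 = 252824 / 884 = 286.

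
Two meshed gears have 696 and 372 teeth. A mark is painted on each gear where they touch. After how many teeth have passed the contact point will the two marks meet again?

The first simultaneous occurrence is after LCM of the individual periods.
696 = 2^3 × 3 × 29
372 = 2^2 × 3 × 31
LCM(696, 372) = 2^3 × 3 × 29 × 31 = 21576.

21576 teeth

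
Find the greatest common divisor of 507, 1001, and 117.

507 = 3 × 13^2
1001 = 7 × 11 × 13
117 = 3^2 × 13
gcd(507, 1001, 117) = 13.

13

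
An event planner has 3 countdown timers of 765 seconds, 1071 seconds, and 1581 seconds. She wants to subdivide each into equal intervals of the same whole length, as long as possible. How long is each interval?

51 seconds

The interval must divide each timer length; the longest such is the gcd.
765 = 3^2 × 5 × 17
1071 = 3^2 × 7 × 17
1581 = 3 × 17 × 31
gcd(765, 1071, 1581) = 3 × 17 = 51.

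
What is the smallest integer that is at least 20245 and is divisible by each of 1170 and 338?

The integer must be a common multiple of 1170 and 338, so a multiple of their LCM.
1170 = 2 × 3^2 × 5 × 13
338 = 2 × 13^2
LCM(1170, 338) = 2 × 3^2 × 5 × 13^2 = 15210.
Smallest multiple of 15210 that is ≥ 20245: ⌈20245/15210⌉ × 15210 = 2 × 15210 = 30420.

30420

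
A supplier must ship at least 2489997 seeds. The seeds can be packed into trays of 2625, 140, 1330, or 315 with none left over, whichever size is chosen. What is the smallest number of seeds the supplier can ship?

2992500

The number of seeds must be a common multiple of 2625, 140, 1330, and 315, so a multiple of their LCM.
2625 = 3 × 5^3 × 7
140 = 2^2 × 5 × 7
1330 = 2 × 5 × 7 × 19
315 = 3^2 × 5 × 7
LCM(2625, 140, 1330, 315) = 2^2 × 3^2 × 5^3 × 7 × 19 = 598500.
Smallest multiple of 598500 that is ≥ 2489997: ⌈2489997/598500⌉ × 598500 = 5 × 598500 = 2992500.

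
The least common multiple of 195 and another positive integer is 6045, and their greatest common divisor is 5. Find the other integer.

gcd × lcm = product of the two integers, so the other integer is (5 × 6045) / 195 = 155.

155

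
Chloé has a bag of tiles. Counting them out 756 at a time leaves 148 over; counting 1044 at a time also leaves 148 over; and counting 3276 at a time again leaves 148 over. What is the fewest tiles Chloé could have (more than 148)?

N − 148 must be a common multiple of 756, 1044, and 3276.
756 = 2^2 × 3^3 × 7
1044 = 2^2 × 3^2 × 29
3276 = 2^2 × 3^2 × 7 × 13
LCM(756, 1044, 3276) = 2^2 × 3^3 × 7 × 13 × 29 = 285012.
Smallest N > 148 is LCM + 148 = 285012 + 148 = 285160.

285160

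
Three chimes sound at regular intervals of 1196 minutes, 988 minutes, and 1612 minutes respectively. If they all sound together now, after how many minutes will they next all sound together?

704444 minutes

They coincide at every common multiple of the periods; the first is the LCM.
1196 = 2^2 × 13 × 23
988 = 2^2 × 13 × 19
1612 = 2^2 × 13 × 31
LCM(1196, 988, 1612) = 2^2 × 13 × 19 × 23 × 31 = 704444.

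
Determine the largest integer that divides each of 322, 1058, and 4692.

46

322 = 2 × 7 × 23
1058 = 2 × 23^2
4692 = 2^2 × 3 × 17 × 23
gcd(322, 1058, 4692) = 2 × 23 = 46.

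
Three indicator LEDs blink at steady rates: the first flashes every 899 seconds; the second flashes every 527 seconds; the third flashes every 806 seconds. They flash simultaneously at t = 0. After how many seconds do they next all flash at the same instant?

We need the least common multiple of the intervals.
899 = 29 × 31
527 = 17 × 31
806 = 2 × 13 × 31
LCM(899, 527, 806) = 2 × 13 × 17 × 29 × 31 = 397358.

397358 seconds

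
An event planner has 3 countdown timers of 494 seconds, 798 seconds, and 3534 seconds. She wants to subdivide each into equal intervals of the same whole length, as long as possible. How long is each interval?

The interval must divide each timer length; the longest such is the gcd.
494 = 2 × 13 × 19
798 = 2 × 3 × 7 × 19
3534 = 2 × 3 × 19 × 31
gcd(494, 798, 3534) = 2 × 19 = 38.

38 seconds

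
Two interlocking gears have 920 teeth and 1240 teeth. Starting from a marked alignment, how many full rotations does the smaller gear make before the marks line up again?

31 rotations

All finish a whole number of cycles simultaneously at t = LCM of the periods.
920 = 2^3 × 5 × 23
1240 = 2^3 × 5 × 31
LCM(920, 1240) = 2^3 × 5 × 23 × 31 = 28520.
Rotations for period 920: 28520 / 920 = 31.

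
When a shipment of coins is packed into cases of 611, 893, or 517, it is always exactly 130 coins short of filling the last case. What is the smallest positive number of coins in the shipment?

Being 130 short of a full case of size k means N ≡ −130 (mod k), i.e. N + 130 is a multiple of each size.
611 = 13 × 47
893 = 19 × 47
517 = 11 × 47
LCM(611, 893, 517) = 11 × 13 × 19 × 47 = 127699.
Smallest positive N is 127699 − 130 = 127569.

127569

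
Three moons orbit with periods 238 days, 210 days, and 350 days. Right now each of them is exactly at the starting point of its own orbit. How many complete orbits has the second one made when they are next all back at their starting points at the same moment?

They are all back at their starting positions together after one LCM of the periods.
238 = 2 × 7 × 17
210 = 2 × 3 × 5 × 7
350 = 2 × 5^2 × 7
LCM(238, 210, 350) = 2 × 3 × 5^2 × 7 × 17 = 17850.
Orbits for period 210: 17850 / 210 = 85.

85 orbits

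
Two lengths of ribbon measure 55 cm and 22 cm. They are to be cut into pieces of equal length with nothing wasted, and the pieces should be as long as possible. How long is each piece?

The greatest length dividing all of 55 and 22 is their gcd.
55 = 5 × 11
22 = 2 × 11
gcd(55, 22) = 11.

11 cm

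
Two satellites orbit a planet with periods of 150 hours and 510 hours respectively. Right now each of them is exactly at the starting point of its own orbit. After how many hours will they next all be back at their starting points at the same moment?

2550 hours

We need the least common multiple of the intervals.
150 = 2 × 3 × 5^2
510 = 2 × 3 × 5 × 17
LCM(150, 510) = 2 × 3 × 5^2 × 17 = 2550.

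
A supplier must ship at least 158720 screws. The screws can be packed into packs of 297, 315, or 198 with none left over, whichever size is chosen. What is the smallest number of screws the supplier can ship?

166320

The number of screws must be a common multiple of 297, 315, and 198, so a multiple of their LCM.
297 = 3^3 × 11
315 = 3^2 × 5 × 7
198 = 2 × 3^2 × 11
LCM(297, 315, 198) = 2 × 3^3 × 5 × 7 × 11 = 20790.
Smallest multiple of 20790 that is ≥ 158720: ⌈158720/20790⌉ × 20790 = 8 × 20790 = 166320.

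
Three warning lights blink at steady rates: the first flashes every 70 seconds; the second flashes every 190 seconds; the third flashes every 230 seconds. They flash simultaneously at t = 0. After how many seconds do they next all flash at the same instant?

30590 seconds

The first simultaneous occurrence is after LCM of the individual periods.
70 = 2 × 5 × 7
190 = 2 × 5 × 19
230 = 2 × 5 × 23
LCM(70, 190, 230) = 2 × 5 × 7 × 19 × 23 = 30590.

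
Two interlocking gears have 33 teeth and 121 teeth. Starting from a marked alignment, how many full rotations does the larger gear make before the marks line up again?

3 rotations

All finish a whole number of cycles simultaneously at t = LCM of the periods.
33 = 3 × 11
121 = 11^2
LCM(33, 121) = 3 × 11^2 = 363.
Rotations for period 121: 363 / 121 = 3.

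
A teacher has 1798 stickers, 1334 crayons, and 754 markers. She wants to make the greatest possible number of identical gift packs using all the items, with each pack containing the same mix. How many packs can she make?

The pack count must divide each quantity, so the greatest is gcd(1798, 1334, 754).
1798 = 2 × 29 × 31
1334 = 2 × 23 × 29
754 = 2 × 13 × 29
gcd(1798, 1334, 754) = 2 × 29 = 58.

58 packs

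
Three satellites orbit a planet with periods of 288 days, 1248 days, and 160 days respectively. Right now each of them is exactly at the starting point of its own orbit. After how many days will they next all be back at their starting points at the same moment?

We need the least common multiple of the intervals.
288 = 2^5 × 3^2
1248 = 2^5 × 3 × 13
160 = 2^5 × 5
LCM(288, 1248, 160) = 2^5 × 3^2 × 5 × 13 = 18720.

18720 days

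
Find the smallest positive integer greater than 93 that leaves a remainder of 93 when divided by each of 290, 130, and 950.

N − 93 must be a common multiple of 290, 130, and 950.
290 = 2 × 5 × 29
130 = 2 × 5 × 13
950 = 2 × 5^2 × 19
LCM(290, 130, 950) = 2 × 5^2 × 13 × 19 × 29 = 358150.
Smallest N > 93 is LCM + 93 = 358150 + 93 = 358243.

358243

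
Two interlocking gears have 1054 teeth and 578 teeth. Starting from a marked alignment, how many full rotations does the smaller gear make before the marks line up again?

They are all back at their starting positions together after one LCM of the periods.
1054 = 2 × 17 × 31
578 = 2 × 17^2
LCM(1054, 578) = 2 × 17^2 × 31 = 17918.
Rotations for period 578: 17918 / 578 = 31.

31 rotations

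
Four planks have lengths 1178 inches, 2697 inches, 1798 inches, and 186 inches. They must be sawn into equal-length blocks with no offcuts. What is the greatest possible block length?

31 inches

This is the greatest common divisor of 1178, 2697, 1798, and 186.
1178 = 2 × 19 × 31
2697 = 3 × 29 × 31
1798 = 2 × 29 × 31
186 = 2 × 3 × 31
gcd(1178, 2697, 1798, 186) = 31.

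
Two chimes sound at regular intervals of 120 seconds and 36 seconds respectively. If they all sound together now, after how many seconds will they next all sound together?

They coincide at every common multiple of the periods; the first is the LCM.
120 = 2^3 × 3 × 5
36 = 2^2 × 3^2
LCM(120, 36) = 2^3 × 3^2 × 5 = 360.

360 seconds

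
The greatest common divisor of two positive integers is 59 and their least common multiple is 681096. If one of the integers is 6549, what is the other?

6136

For two integers, gcd × lcm = product, so the other is (59 × 681096) / 6549 = 40184664 / 6549 = 6136.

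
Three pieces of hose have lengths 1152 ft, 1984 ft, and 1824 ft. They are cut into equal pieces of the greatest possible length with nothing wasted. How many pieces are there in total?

155

Piece length = gcd(1152, 1984, 1824).
1152 = 2^7 × 3^2
1984 = 2^6 × 31
1824 = 2^5 × 3 × 19
gcd(1152, 1984, 1824) = 2^5 = 32.
Total pieces = 1152/32 + 1984/32 + 1824/32 = 36 + 62 + 57 = 155.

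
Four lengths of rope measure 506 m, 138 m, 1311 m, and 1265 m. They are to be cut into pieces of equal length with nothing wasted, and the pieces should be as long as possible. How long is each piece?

The greatest length dividing all of 506, 138, 1311, and 1265 is their gcd.
506 = 2 × 11 × 23
138 = 2 × 3 × 23
1311 = 3 × 19 × 23
1265 = 5 × 11 × 23
gcd(506, 138, 1311, 1265) = 23.

23 m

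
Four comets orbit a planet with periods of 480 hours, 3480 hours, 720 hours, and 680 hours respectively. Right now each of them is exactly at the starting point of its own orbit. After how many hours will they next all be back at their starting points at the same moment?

709920 hours

We need the least common multiple of the intervals.
480 = 2^5 × 3 × 5
3480 = 2^3 × 3 × 5 × 29
720 = 2^4 × 3^2 × 5
680 = 2^3 × 5 × 17
LCM(480, 3480, 720, 680) = 2^5 × 3^2 × 5 × 17 × 29 = 709920.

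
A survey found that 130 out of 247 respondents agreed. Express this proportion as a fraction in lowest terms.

130 = 2 × 5 × 13
247 = 13 × 19
gcd(130, 247) = 13.
Divide numerator and denominator by 13: 130/247 = 10/19.

10/19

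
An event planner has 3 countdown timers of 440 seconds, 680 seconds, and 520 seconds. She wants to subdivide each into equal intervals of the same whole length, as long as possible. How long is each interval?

40 seconds

The interval must divide each timer length; the longest such is the gcd.
440 = 2^3 × 5 × 11
680 = 2^3 × 5 × 17
520 = 2^3 × 5 × 13
gcd(440, 680, 520) = 2^3 × 5 = 40.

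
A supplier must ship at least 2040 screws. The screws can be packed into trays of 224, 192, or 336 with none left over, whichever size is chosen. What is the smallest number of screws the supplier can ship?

The number of screws must be a common multiple of 224, 192, and 336, so a multiple of their LCM.
224 = 2^5 × 7
192 = 2^6 × 3
336 = 2^4 × 3 × 7
LCM(224, 192, 336) = 2^6 × 3 × 7 = 1344.
Smallest multiple of 1344 that is ≥ 2040: ⌈2040/1344⌉ × 1344 = 2 × 1344 = 2688.

2688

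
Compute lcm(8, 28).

56

8 = 2^3
28 = 2^2 × 7
LCM(8, 28) = 2^3 × 7 = 56.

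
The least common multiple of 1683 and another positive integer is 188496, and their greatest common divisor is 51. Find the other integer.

gcd × lcm = product of the two integers, so the other integer is (51 × 188496) / 1683 = 5712.

5712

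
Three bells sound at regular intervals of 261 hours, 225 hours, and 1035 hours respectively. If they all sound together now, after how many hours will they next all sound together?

150075 hours

The first simultaneous occurrence is after LCM of the individual periods.
261 = 3^2 × 29
225 = 3^2 × 5^2
1035 = 3^2 × 5 × 23
LCM(261, 225, 1035) = 3^2 × 5^2 × 23 × 29 = 150075.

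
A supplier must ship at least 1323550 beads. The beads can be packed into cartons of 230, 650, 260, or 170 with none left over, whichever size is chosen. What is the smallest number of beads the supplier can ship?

The number of beads must be a common multiple of 230, 650, 260, and 170, so a multiple of their LCM.
230 = 2 × 5 × 23
650 = 2 × 5^2 × 13
260 = 2^2 × 5 × 13
170 = 2 × 5 × 17
LCM(230, 650, 260, 170) = 2^2 × 5^2 × 13 × 17 × 23 = 508300.
Smallest multiple of 508300 that is ≥ 1323550: ⌈1323550/508300⌉ × 508300 = 3 × 508300 = 1524900.

1524900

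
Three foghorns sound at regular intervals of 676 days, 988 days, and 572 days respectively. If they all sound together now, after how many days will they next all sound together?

The first simultaneous occurrence is after LCM of the individual periods.
676 = 2^2 × 13^2
988 = 2^2 × 13 × 19
572 = 2^2 × 11 × 13
LCM(676, 988, 572) = 2^2 × 11 × 13^2 × 19 = 141284.

141284 days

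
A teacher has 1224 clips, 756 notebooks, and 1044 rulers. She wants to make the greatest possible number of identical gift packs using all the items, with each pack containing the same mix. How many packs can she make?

36 packs

The pack count must divide each quantity, so the greatest is gcd(1224, 756, 1044).
1224 = 2^3 × 3^2 × 17
756 = 2^2 × 3^3 × 7
1044 = 2^2 × 3^2 × 29
gcd(1224, 756, 1044) = 2^2 × 3^2 = 36.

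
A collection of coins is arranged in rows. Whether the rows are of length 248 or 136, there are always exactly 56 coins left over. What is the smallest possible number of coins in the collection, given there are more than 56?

4272

N − 56 must be a common multiple of 248 and 136.
248 = 2^3 × 31
136 = 2^3 × 17
LCM(248, 136) = 2^3 × 17 × 31 = 4216.
Smallest N > 56 is LCM + 56 = 4216 + 56 = 4272.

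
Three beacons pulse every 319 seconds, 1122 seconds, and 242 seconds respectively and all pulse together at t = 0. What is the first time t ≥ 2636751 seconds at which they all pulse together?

Joint pulses occur at multiples of LCM(319, 1122, 242).
319 = 11 × 29
1122 = 2 × 3 × 11 × 17
242 = 2 × 11^2
LCM(319, 1122, 242) = 2 × 3 × 11^2 × 17 × 29 = 357918.
Smallest multiple of 357918 that is ≥ 2636751: ⌈2636751/357918⌉ × 357918 = 8 × 357918 = 2863344.

2863344 seconds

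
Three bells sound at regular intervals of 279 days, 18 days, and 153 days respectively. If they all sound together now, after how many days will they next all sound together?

9486 days

The first simultaneous occurrence is after LCM of the individual periods.
279 = 3^2 × 31
18 = 2 × 3^2
153 = 3^2 × 17
LCM(279, 18, 153) = 2 × 3^2 × 17 × 31 = 9486.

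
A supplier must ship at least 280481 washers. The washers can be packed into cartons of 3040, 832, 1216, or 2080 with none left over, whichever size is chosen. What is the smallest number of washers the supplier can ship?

316160

The number of washers must be a common multiple of 3040, 832, 1216, and 2080, so a multiple of their LCM.
3040 = 2^5 × 5 × 19
832 = 2^6 × 13
1216 = 2^6 × 19
2080 = 2^5 × 5 × 13
LCM(3040, 832, 1216, 2080) = 2^6 × 5 × 13 × 19 = 79040.
Smallest multiple of 79040 that is ≥ 280481: ⌈280481/79040⌉ × 79040 = 4 × 79040 = 316160.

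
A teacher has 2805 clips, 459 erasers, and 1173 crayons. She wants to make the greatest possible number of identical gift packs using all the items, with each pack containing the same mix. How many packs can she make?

51 packs

The pack count must divide each quantity, so the greatest is gcd(2805, 459, 1173).
2805 = 3 × 5 × 11 × 17
459 = 3^3 × 17
1173 = 3 × 17 × 23
gcd(2805, 459, 1173) = 3 × 17 = 51.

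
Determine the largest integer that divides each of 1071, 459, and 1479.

1071 = 3^2 × 7 × 17
459 = 3^3 × 17
1479 = 3 × 17 × 29
gcd(1071, 459, 1479) = 3 × 17 = 51.

51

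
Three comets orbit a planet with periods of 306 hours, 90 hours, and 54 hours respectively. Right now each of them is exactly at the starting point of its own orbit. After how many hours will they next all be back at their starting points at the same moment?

4590 hours

The first simultaneous occurrence is after LCM of the individual periods.
306 = 2 × 3^2 × 17
90 = 2 × 3^2 × 5
54 = 2 × 3^3
LCM(306, 90, 54) = 2 × 3^3 × 5 × 17 = 4590.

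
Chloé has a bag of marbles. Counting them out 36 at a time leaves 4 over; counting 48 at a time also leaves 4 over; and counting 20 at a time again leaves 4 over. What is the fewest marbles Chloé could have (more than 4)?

N − 4 must be a common multiple of 36, 48, and 20.
36 = 2^2 × 3^2
48 = 2^4 × 3
20 = 2^2 × 5
LCM(36, 48, 20) = 2^4 × 3^2 × 5 = 720.
Smallest N > 4 is LCM + 4 = 720 + 4 = 724.

724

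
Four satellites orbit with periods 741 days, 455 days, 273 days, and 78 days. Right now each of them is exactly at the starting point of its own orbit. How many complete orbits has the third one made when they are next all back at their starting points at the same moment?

The first common completion time is the LCM of the periods.
741 = 3 × 13 × 19
455 = 5 × 7 × 13
273 = 3 × 7 × 13
78 = 2 × 3 × 13
LCM(741, 455, 273, 78) = 2 × 3 × 5 × 7 × 13 × 19 = 51870.
Orbits for period 273: 51870 / 273 = 190.

190 orbits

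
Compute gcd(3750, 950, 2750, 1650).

50

3750 = 2 × 3 × 5^4
950 = 2 × 5^2 × 19
2750 = 2 × 5^3 × 11
1650 = 2 × 3 × 5^2 × 11
gcd(3750, 950, 2750, 1650) = 2 × 5^2 = 50.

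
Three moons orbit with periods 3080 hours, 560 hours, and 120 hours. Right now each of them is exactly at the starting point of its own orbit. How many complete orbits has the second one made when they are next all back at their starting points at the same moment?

The first common completion time is the LCM of the periods.
3080 = 2^3 × 5 × 7 × 11
560 = 2^4 × 5 × 7
120 = 2^3 × 3 × 5
LCM(3080, 560, 120) = 2^4 × 3 × 5 × 7 × 11 = 18480.
Orbits for period 560: 18480 / 560 = 33.

33 orbits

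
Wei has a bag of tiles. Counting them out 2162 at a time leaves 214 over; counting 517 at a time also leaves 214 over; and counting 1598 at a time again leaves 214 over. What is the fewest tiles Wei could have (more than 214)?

N − 214 must be a common multiple of 2162, 517, and 1598.
2162 = 2 × 23 × 47
517 = 11 × 47
1598 = 2 × 17 × 47
LCM(2162, 517, 1598) = 2 × 11 × 17 × 23 × 47 = 404294.
Smallest N > 214 is LCM + 214 = 404294 + 214 = 404508.

404508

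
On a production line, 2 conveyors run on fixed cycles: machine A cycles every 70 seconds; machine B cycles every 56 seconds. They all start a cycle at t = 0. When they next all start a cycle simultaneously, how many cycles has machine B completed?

5 cycles

All finish a whole number of cycles simultaneously at t = LCM of the periods.
70 = 2 × 5 × 7
56 = 2^3 × 7
LCM(70, 56) = 2^3 × 5 × 7 = 280.
Cycles for period 56: 280 / 56 = 5.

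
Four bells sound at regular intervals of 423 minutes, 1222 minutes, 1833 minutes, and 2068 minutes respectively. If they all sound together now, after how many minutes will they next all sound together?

The first simultaneous occurrence is after LCM of the individual periods.
423 = 3^2 × 47
1222 = 2 × 13 × 47
1833 = 3 × 13 × 47
2068 = 2^2 × 11 × 47
LCM(423, 1222, 1833, 2068) = 2^2 × 3^2 × 11 × 13 × 47 = 241956.

241956 minutes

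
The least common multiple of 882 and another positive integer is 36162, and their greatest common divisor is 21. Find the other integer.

gcd × lcm = product of the two integers, so the other integer is (21 × 36162) / 882 = 861.

861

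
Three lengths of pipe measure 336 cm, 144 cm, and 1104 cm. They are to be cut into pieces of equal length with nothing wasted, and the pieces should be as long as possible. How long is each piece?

The greatest length dividing all of 336, 144, and 1104 is their gcd.
336 = 2^4 × 3 × 7
144 = 2^4 × 3^2
1104 = 2^4 × 3 × 23
gcd(336, 144, 1104) = 2^4 × 3 = 48.

48 cm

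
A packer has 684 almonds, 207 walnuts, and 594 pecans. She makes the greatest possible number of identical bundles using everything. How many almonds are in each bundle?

Number of bundles = gcd(684, 207, 594).
684 = 2^2 × 3^2 × 19
207 = 3^2 × 23
594 = 2 × 3^3 × 11
gcd(684, 207, 594) = 3^2 = 9.
almonds per bundle = 684 / 9 = 76.

76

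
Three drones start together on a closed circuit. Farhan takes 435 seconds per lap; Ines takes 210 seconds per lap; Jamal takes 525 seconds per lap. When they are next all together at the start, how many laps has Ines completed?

The first common completion time is the LCM of the periods.
435 = 3 × 5 × 29
210 = 2 × 3 × 5 × 7
525 = 3 × 5^2 × 7
LCM(435, 210, 525) = 2 × 3 × 5^2 × 7 × 29 = 30450.
Laps for period 210: 30450 / 210 = 145.

145 laps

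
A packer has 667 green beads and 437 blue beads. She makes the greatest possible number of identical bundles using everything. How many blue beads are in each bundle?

19

Number of bundles = gcd(667, 437).
667 = 23 × 29
437 = 19 × 23
gcd(667, 437) = 23.
blue beads per bundle = 437 / 23 = 19.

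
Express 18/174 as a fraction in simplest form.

18 = 2 × 3^2
174 = 2 × 3 × 29
gcd(18, 174) = 2 × 3 = 6.
Divide numerator and denominator by 6: 18/174 = 3/29.

3/29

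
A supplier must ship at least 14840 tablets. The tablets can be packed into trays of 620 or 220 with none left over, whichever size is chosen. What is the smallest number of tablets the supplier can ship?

The number of tablets must be a common multiple of 620 and 220, so a multiple of their LCM.
620 = 2^2 × 5 × 31
220 = 2^2 × 5 × 11
LCM(620, 220) = 2^2 × 5 × 11 × 31 = 6820.
Smallest multiple of 6820 that is ≥ 14840: ⌈14840/6820⌉ × 6820 = 3 × 6820 = 20460.

20460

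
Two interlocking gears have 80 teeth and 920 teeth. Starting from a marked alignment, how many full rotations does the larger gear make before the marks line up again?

All finish a whole number of cycles simultaneously at t = LCM of the periods.
80 = 2^4 × 5
920 = 2^3 × 5 × 23
LCM(80, 920) = 2^4 × 5 × 23 = 1840.
Rotations for period 920: 1840 / 920 = 2.

2 rotations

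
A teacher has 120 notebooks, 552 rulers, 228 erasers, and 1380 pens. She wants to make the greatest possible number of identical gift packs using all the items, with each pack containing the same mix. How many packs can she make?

12 packs

The pack count must divide each quantity, so the greatest is gcd(120, 552, 228, 1380).
120 = 2^3 × 3 × 5
552 = 2^3 × 3 × 23
228 = 2^2 × 3 × 19
1380 = 2^2 × 3 × 5 × 23
gcd(120, 552, 228, 1380) = 2^2 × 3 = 12.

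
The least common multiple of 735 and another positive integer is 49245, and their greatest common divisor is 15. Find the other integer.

gcd × lcm = product of the two integers, so the other integer is (15 × 49245) / 735 = 1005.

1005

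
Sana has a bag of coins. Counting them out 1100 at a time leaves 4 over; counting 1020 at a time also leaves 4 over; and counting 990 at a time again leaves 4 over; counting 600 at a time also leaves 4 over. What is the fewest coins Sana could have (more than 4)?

336604

N − 4 must be a common multiple of 1100, 1020, 990, and 600.
1100 = 2^2 × 5^2 × 11
1020 = 2^2 × 3 × 5 × 17
990 = 2 × 3^2 × 5 × 11
600 = 2^3 × 3 × 5^2
LCM(1100, 1020, 990, 600) = 2^3 × 3^2 × 5^2 × 11 × 17 = 336600.
Smallest N > 4 is LCM + 4 = 336600 + 4 = 336604.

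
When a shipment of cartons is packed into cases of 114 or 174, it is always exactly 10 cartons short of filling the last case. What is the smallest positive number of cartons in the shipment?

3296

Being 10 short of a full case of size k means N ≡ −10 (mod k), i.e. N + 10 is a multiple of each size.
114 = 2 × 3 × 19
174 = 2 × 3 × 29
LCM(114, 174) = 2 × 3 × 19 × 29 = 3306.
Smallest positive N is 3306 − 10 = 3296.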